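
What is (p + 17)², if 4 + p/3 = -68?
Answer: 39601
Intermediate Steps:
p = -216 (p = -12 + 3*(-68) = -12 - 204 = -216)
(p + 17)² = (-216 + 17)² = (-199)² = 39601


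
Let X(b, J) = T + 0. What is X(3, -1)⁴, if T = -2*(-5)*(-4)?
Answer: 2560000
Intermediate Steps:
T = -40 (T = 10*(-4) = -40)
X(b, J) = -40 (X(b, J) = -40 + 0 = -40)
X(3, -1)⁴ = (-40)⁴ = 2560000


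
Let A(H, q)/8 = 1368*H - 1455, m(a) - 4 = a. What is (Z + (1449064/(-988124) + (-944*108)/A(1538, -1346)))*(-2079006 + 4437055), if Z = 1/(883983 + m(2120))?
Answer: -532694616025013204962501/153411658064181231 ≈ -3.4723e+6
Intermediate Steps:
m(a) = 4 + a
A(H, q) = -11640 + 10944*H (A(H, q) = 8*(1368*H - 1455) = 8*(-1455 + 1368*H) = -11640 + 10944*H)
Z = 1/886107 (Z = 1/(883983 + (4 + 2120)) = 1/(883983 + 2124) = 1/886107 ≈ 1.1285e-6)
(Z + (1449064/(-988124) + (-944*108)/A(1538, -1346)))*(-2079006 + 4437055) = (1/886107 + (1449064/(-988124) + (-944*108)/(-11640 + 10944*1538)))*(-2079006 + 4437055) = (1/886107 + (1449064*(-1/988124) - 101952/(-11640 + 16831872)))*2358049 = (1/886107 + (-362266/247031 - 101952/16820232))*2358049 = (1/886107 + (-362266/247031 - 101952*1/16820232))*2358049 = (1/886107 + (-362266/247031 - 4248/700843))*2358049 = (1/886107 - 254940977926/173129947133)*2358049 = -225904811997126949/153411658064181231*2358049 = -532694616025013204962501/153411658064181231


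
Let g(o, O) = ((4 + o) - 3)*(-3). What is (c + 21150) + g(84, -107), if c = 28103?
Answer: 48998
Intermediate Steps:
g(o, O) = -3 - 3*o (g(o, O) = (1 + o)*(-3) = -3 - 3*o)
(c + 21150) + g(84, -107) = (28103 + 21150) + (-3 - 3*84) = 49253 + (-3 - 252) = 49253 - 255 = 48998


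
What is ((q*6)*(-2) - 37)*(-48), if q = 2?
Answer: 2928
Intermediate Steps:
((q*6)*(-2) - 37)*(-48) = ((2*6)*(-2) - 37)*(-48) = (12*(-2) - 37)*(-48) = (-24 - 37)*(-48) = -61*(-48) = 2928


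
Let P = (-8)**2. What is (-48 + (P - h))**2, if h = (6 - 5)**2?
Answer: 225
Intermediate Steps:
P = 64
h = 1 (h = 1**2 = 1)
(-48 + (P - h))**2 = (-48 + (64 - 1*1))**2 = (-48 + (64 - 1))**2 = (-48 + 63)**2 = 15**2 = 225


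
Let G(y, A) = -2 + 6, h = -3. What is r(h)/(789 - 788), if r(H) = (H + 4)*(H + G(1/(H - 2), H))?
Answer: 1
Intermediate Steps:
G(y, A) = 4
r(H) = (4 + H)**2 (r(H) = (H + 4)*(H + 4) = (4 + H)*(4 + H) = (4 + H)**2)
r(h)/(789 - 788) = (16 + (-3)**2 + 8*(-3))/(789 - 788) = (16 + 9 - 24)/1 = 1*1 = 1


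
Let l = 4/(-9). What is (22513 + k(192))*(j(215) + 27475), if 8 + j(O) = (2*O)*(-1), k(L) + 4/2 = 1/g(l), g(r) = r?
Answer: 2434276295/4 ≈ 6.0857e+8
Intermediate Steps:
l = -4/9 (l = 4*(-⅑) = -4/9 ≈ -0.44444)
k(L) = -17/4 (k(L) = -2 + 1/(-4/9) = -2 - 9/4 = -17/4)
j(O) = -8 - 2*O (j(O) = -8 + (2*O)*(-1) = -8 - 2*O)
(22513 + k(192))*(j(215) + 27475) = (22513 - 17/4)*((-8 - 2*215) + 27475) = 90035*((-8 - 430) + 27475)/4 = 90035*(-438 + 27475)/4 = (90035/4)*27037 = 2434276295/4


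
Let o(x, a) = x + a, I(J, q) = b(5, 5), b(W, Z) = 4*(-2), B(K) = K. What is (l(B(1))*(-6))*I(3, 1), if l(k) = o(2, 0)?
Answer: 96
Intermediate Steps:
b(W, Z) = -8
I(J, q) = -8
o(x, a) = a + x
l(k) = 2 (l(k) = 0 + 2 = 2)
(l(B(1))*(-6))*I(3, 1) = (2*(-6))*(-8) = -12*(-8) = 96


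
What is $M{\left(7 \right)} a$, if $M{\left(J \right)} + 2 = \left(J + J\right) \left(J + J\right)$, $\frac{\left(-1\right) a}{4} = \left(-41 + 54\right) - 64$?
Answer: $39576$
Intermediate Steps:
$a = 204$ ($a = - 4 \left(\left(-41 + 54\right) - 64\right) = - 4 \left(13 - 64\right) = \left(-4\right) \left(-51\right) = 204$)
$M{\left(J \right)} = -2 + 4 J^{2}$ ($M{\left(J \right)} = -2 + \left(J + J\right) \left(J + J\right) = -2 + 2 J 2 J = -2 + 4 J^{2}$)
$M{\left(7 \right)} a = \left(-2 + 4 \cdot 7^{2}\right) 204 = \left(-2 + 4 \cdot 49\right) 204 = \left(-2 + 196\right) 204 = 194 \cdot 204 = 39576$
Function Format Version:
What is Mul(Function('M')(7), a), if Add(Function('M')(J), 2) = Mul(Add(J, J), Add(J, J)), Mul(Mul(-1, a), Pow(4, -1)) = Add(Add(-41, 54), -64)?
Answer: 39576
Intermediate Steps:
a = 204 (a = Mul(-4, Add(Add(-41, 54), -64)) = Mul(-4, Add(13, -64)) = Mul(-4, -51) = 204)
Function('M')(J) = Add(-2, Mul(4, Pow(J, 2))) (Function('M')(J) = Add(-2, Mul(Add(J, J), Add(J, J))) = Add(-2, Mul(Mul(2, J), Mul(2, J))) = Add(-2, Mul(4, Pow(J, 2))))
Mul(Function('M')(7), a) = Mul(Add(-2, Mul(4, Pow(7, 2))), 204) = Mul(Add(-2, Mul(4, 49)), 204) = Mul(Add(-2, 196), 204) = Mul(194, 204) = 39576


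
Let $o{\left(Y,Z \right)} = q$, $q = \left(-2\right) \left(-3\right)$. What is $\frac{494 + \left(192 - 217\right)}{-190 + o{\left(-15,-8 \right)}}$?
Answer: $- \frac{469}{184} \approx -2.5489$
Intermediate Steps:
$q = 6$
$o{\left(Y,Z \right)} = 6$
$\frac{494 + \left(192 - 217\right)}{-190 + o{\left(-15,-8 \right)}} = \frac{494 + \left(192 - 217\right)}{-190 + 6} = \frac{494 + \left(192 - 217\right)}{-184} = \left(494 - 25\right) \left(- \frac{1}{184}\right) = 469 \left(- \frac{1}{184}\right) = - \frac{469}{184}$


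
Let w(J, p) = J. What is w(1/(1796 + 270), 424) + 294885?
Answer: 609232411/2066 ≈ 2.9489e+5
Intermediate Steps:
w(1/(1796 + 270), 424) + 294885 = 1/(1796 + 270) + 294885 = 1/2066 + 294885 = 609232411/2066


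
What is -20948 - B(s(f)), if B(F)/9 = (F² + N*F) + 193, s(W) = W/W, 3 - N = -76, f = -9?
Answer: -23405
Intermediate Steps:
N = 79 (N = 3 - 1*(-76) = 3 + 76 = 79)
s(W) = 1
B(F) = 1737 + 9*F² + 711*F (B(F) = 9*((F² + 79*F) + 193) = 9*(193 + F² + 79*F) = 1737 + 9*F² + 711*F)
-20948 - B(s(f)) = -20948 - (1737 + 9*1² + 711*1) = -20948 - (1737 + 9*1 + 711) = -20948 - (1737 + 9 + 711) = -20948 - 1*2457 = -20948 - 2457 = -23405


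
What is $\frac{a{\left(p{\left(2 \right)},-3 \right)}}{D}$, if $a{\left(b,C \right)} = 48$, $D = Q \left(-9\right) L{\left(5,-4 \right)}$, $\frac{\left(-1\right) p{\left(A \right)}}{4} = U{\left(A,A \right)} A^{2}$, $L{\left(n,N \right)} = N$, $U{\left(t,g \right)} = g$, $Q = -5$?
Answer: $- \frac{4}{15} \approx -0.26667$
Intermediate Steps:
$p{\left(A \right)} = - 4 A^{3}$ ($p{\left(A \right)} = - 4 A A^{2} = - 4 A^{3}$)
$D = -180$ ($D = \left(-5\right) \left(-9\right) \left(-4\right) = 45 \left(-4\right) = -180$)
$\frac{a{\left(p{\left(2 \right)},-3 \right)}}{D} = \frac{48}{-180} = 48 \left(- \frac{1}{180}\right) = - \frac{4}{15}$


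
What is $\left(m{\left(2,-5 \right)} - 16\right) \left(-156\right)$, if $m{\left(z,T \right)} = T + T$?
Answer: $4056$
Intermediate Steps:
$m{\left(z,T \right)} = 2 T$
$\left(m{\left(2,-5 \right)} - 16\right) \left(-156\right) = \left(2 \left(-5\right) - 16\right) \left(-156\right) = \left(-10 - 16\right) \left(-156\right) = \left(-26\right) \left(-156\right) = 4056$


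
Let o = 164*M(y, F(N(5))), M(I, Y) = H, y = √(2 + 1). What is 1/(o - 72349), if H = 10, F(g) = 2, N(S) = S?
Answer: -1/70709 ≈ -1.4142e-5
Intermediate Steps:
y = √3 ≈ 1.7320
M(I, Y) = 10
o = 1640 (o = 164*10 = 1640)
1/(o - 72349) = 1/(1640 - 72349) = 1/(-70709) = -1/70709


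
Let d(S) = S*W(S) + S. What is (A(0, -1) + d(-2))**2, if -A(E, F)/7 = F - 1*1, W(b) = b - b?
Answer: 144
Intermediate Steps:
W(b) = 0
A(E, F) = 7 - 7*F (A(E, F) = -7*(F - 1*1) = -7*(F - 1) = -7*(-1 + F) = 7 - 7*F)
d(S) = S (d(S) = S*0 + S = 0 + S = S)
(A(0, -1) + d(-2))**2 = ((7 - 7*(-1)) - 2)**2 = ((7 + 7) - 2)**2 = (14 - 2)**2 = 12**2 = 144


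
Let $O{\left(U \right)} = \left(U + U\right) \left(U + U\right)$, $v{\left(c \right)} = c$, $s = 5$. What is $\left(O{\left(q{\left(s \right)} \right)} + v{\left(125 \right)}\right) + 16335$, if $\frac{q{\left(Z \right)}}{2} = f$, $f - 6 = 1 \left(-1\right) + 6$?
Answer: $18396$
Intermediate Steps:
$f = 11$ ($f = 6 + \left(1 \left(-1\right) + 6\right) = 6 + \left(-1 + 6\right) = 6 + 5 = 11$)
$q{\left(Z \right)} = 22$ ($q{\left(Z \right)} = 2 \cdot 11 = 22$)
$O{\left(U \right)} = 4 U^{2}$ ($O{\left(U \right)} = 2 U 2 U = 4 U^{2}$)
$\left(O{\left(q{\left(s \right)} \right)} + v{\left(125 \right)}\right) + 16335 = \left(4 \cdot 22^{2} + 125\right) + 16335 = \left(4 \cdot 484 + 125\right) + 16335 = \left(1936 + 125\right) + 16335 = 2061 + 16335 = 18396$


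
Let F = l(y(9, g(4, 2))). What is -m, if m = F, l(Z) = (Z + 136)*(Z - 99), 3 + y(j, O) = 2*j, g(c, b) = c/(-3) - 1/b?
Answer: 12684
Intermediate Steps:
g(c, b) = -1/b - c/3 (g(c, b) = c*(-⅓) - 1/b = -c/3 - 1/b = -1/b - c/3)
y(j, O) = -3 + 2*j
l(Z) = (-99 + Z)*(136 + Z) (l(Z) = (136 + Z)*(-99 + Z) = (-99 + Z)*(136 + Z))
F = -12684 (F = -13464 + (-3 + 2*9)² + 37*(-3 + 2*9) = -13464 + (-3 + 18)² + 37*(-3 + 18) = -13464 + 15² + 37*15 = -13464 + 225 + 555 = -12684)
m = -12684
-m = -1*(-12684) = 12684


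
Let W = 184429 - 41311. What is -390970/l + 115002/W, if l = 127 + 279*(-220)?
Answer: 3499947887/487022603 ≈ 7.1864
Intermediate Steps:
W = 143118
l = -61253 (l = 127 - 61380 = -61253)
-390970/l + 115002/W = -390970/(-61253) + 115002/143118 = -390970*(-1/61253) + 115002*(1/143118) = 390970/61253 + 6389/7951 = 3499947887/487022603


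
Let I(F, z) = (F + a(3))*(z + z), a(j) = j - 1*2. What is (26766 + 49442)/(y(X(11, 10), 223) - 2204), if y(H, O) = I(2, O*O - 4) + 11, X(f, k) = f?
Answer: 76208/296157 ≈ 0.25732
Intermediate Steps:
a(j) = -2 + j (a(j) = j - 2 = -2 + j)
I(F, z) = 2*z*(1 + F) (I(F, z) = (F + (-2 + 3))*(z + z) = (F + 1)*(2*z) = (1 + F)*(2*z) = 2*z*(1 + F))
y(H, O) = -13 + 6*O² (y(H, O) = 2*(O*O - 4)*(1 + 2) + 11 = 2*(O² - 4)*3 + 11 = 2*(-4 + O²)*3 + 11 = (-24 + 6*O²) + 11 = -13 + 6*O²)
(26766 + 49442)/(y(X(11, 10), 223) - 2204) = (26766 + 49442)/((-13 + 6*223²) - 2204) = 76208/((-13 + 6*49729) - 2204) = 76208/((-13 + 298374) - 2204) = 76208/(298361 - 2204) = 76208/296157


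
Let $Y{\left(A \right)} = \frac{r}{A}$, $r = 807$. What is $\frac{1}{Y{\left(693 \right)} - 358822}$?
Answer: $- \frac{231}{82887613} \approx -2.7869 \cdot 10^{-6}$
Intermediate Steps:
$Y{\left(A \right)} = \frac{807}{A}$
$\frac{1}{Y{\left(693 \right)} - 358822} = \frac{1}{\frac{807}{693} - 358822} = \frac{1}{807 \cdot \frac{1}{693} - 358822} = \frac{1}{\frac{269}{231} - 358822} = \frac{1}{- \frac{82887613}{231}} = - \frac{231}{82887613}$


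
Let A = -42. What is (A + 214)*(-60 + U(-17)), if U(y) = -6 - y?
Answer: -8428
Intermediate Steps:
(A + 214)*(-60 + U(-17)) = (-42 + 214)*(-60 + (-6 - 1*(-17))) = 172*(-60 + (-6 + 17)) = 172*(-60 + 11) = 172*(-49) = -8428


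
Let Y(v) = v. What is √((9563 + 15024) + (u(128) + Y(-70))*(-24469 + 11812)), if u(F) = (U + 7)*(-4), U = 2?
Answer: √1366229 ≈ 1168.9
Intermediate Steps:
u(F) = -36 (u(F) = (2 + 7)*(-4) = 9*(-4) = -36)
√((9563 + 15024) + (u(128) + Y(-70))*(-24469 + 11812)) = √((9563 + 15024) + (-36 - 70)*(-24469 + 11812)) = √(24587 - 106*(-12657)) = √(24587 + 1341642) = √1366229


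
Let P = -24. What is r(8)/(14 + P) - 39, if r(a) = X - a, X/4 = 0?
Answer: -191/5 ≈ -38.200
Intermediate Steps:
X = 0 (X = 4*0 = 0)
r(a) = -a (r(a) = 0 - a = -a)
r(8)/(14 + P) - 39 = (-1*8)/(14 - 24) - 39 = -8/(-10) - 39 = -1/10*(-8) - 39 = 4/5 - 39 = -191/5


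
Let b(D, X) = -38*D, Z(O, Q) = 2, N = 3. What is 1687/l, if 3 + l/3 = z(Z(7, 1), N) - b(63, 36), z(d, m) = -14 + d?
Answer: 1687/7137 ≈ 0.23637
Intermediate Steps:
l = 7137 (l = -9 + 3*((-14 + 2) - (-38)*63) = -9 + 3*(-12 - 1*(-2394)) = -9 + 3*(-12 + 2394) = -9 + 3*2382 = -9 + 7146 = 7137)
1687/l = 1687/7137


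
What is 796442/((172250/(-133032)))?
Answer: -52976136072/86125 ≈ -6.1511e+5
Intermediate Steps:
796442/((172250/(-133032))) = 796442/((172250*(-1/133032))) = 796442/(-86125/66516) = 796442*(-66516/86125) = -52976136072/86125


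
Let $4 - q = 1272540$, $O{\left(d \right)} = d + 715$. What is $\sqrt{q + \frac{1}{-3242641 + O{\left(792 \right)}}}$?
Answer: $\frac{5 i \sqrt{81499323589502}}{40014} \approx 1128.1 i$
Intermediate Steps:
$O{\left(d \right)} = 715 + d$
$q = -1272536$ ($q = 4 - 1272540 = -1272536$)
$\sqrt{q + \frac{1}{-3242641 + O{\left(792 \right)}}} = \sqrt{-1272536 + \frac{1}{-3242641 + \left(715 + 792\right)}} = \sqrt{-1272536 + \frac{1}{-3242641 + 1507}} = \sqrt{-1272536 + \frac{1}{-3241134}} = \sqrt{-1272536 - \frac{1}{3241134}} = \sqrt{- \frac{4124459695825}{3241134}} = \frac{5 i \sqrt{81499323589502}}{40014}$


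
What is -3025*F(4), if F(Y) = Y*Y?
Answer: -48400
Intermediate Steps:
F(Y) = Y²
-3025*F(4) = -3025*4² = -3025*16 = -48400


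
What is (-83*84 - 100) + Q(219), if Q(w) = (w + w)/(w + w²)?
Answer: -777919/110 ≈ -7072.0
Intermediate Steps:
Q(w) = 2*w/(w + w²) (Q(w) = (2*w)/(w + w²) = 2*w/(w + w²))
(-83*84 - 100) + Q(219) = (-83*84 - 100) + 2/(1 + 219) = (-6972 - 100) + 2/220 = -7072 + 2*(1/220) = -7072 + 1/110 = -777919/110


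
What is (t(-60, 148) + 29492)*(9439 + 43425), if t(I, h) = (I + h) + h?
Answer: 1571540992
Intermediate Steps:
t(I, h) = I + 2*h
(t(-60, 148) + 29492)*(9439 + 43425) = ((-60 + 2*148) + 29492)*(9439 + 43425) = ((-60 + 296) + 29492)*52864 = (236 + 29492)*52864 = 29728*52864 = 1571540992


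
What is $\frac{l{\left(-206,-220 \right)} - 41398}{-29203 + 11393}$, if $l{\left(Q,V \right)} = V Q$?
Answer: $- \frac{1961}{8905} \approx -0.22021$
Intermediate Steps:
$l{\left(Q,V \right)} = Q V$
$\frac{l{\left(-206,-220 \right)} - 41398}{-29203 + 11393} = \frac{\left(-206\right) \left(-220\right) - 41398}{-29203 + 11393} = \frac{45320 - 41398}{-17810} = 3922 \left(- \frac{1}{17810}\right) = - \frac{1961}{8905}$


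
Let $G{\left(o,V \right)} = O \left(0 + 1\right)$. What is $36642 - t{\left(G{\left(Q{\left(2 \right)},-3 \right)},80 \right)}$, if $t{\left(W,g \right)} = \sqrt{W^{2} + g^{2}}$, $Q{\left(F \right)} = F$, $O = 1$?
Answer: $36642 - \sqrt{6401} \approx 36562.0$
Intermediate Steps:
$G{\left(o,V \right)} = 1$ ($G{\left(o,V \right)} = 1 \left(0 + 1\right) = 1 \cdot 1 = 1$)
$36642 - t{\left(G{\left(Q{\left(2 \right)},-3 \right)},80 \right)} = 36642 - \sqrt{1^{2} + 80^{2}} = 36642 - \sqrt{1 + 6400} = 36642 - \sqrt{6401}$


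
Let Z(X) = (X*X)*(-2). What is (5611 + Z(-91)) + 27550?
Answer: 16599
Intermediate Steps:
Z(X) = -2*X² (Z(X) = X²*(-2) = -2*X²)
(5611 + Z(-91)) + 27550 = (5611 - 2*(-91)²) + 27550 = (5611 - 2*8281) + 27550 = (5611 - 16562) + 27550 = -10951 + 27550 = 16599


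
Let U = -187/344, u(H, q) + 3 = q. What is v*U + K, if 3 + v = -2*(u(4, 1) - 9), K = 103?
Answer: 31879/344 ≈ 92.672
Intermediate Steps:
u(H, q) = -3 + q
v = 19 (v = -3 - 2*((-3 + 1) - 9) = -3 - 2*(-2 - 9) = -3 - 2*(-11) = -3 + 22 = 19)
U = -187/344 (U = -187*1/344 = -187/344 ≈ -0.54360)
v*U + K = 19*(-187/344) + 103 = -3553/344 + 103 = 31879/344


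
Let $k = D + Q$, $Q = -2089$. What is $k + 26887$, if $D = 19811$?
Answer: $44609$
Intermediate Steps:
$k = 17722$ ($k = 19811 - 2089 = 17722$)
$k + 26887 = 17722 + 26887 = 44609$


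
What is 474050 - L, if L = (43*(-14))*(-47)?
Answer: 445756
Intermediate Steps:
L = 28294 (L = -602*(-47) = 28294)
474050 - L = 474050 - 1*28294 = 474050 - 28294 = 445756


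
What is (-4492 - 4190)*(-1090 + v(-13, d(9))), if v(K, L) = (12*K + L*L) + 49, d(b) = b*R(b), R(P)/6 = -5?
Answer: -622525446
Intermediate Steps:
R(P) = -30 (R(P) = 6*(-5) = -30)
d(b) = -30*b (d(b) = b*(-30) = -30*b)
v(K, L) = 49 + L² + 12*K (v(K, L) = (12*K + L²) + 49 = (L² + 12*K) + 49 = 49 + L² + 12*K)
(-4492 - 4190)*(-1090 + v(-13, d(9))) = (-4492 - 4190)*(-1090 + (49 + (-30*9)² + 12*(-13))) = -8682*(-1090 + (49 + (-270)² - 156)) = -8682*(-1090 + (49 + 72900 - 156)) = -8682*(-1090 + 72793) = -8682*71703 = -622525446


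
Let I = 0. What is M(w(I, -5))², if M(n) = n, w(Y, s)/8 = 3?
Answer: 576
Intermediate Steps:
w(Y, s) = 24 (w(Y, s) = 8*3 = 24)
M(w(I, -5))² = 24² = 576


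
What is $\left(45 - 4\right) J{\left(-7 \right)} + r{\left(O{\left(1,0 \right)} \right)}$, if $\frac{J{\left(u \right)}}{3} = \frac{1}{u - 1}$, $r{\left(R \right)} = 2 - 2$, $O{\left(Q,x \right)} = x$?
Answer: $- \frac{123}{8} \approx -15.375$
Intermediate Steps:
$r{\left(R \right)} = 0$ ($r{\left(R \right)} = 2 - 2 = 0$)
$J{\left(u \right)} = \frac{3}{-1 + u}$ ($J{\left(u \right)} = \frac{3}{u - 1} = \frac{3}{-1 + u}$)
$\left(45 - 4\right) J{\left(-7 \right)} + r{\left(O{\left(1,0 \right)} \right)} = \left(45 - 4\right) \frac{3}{-1 - 7} + 0 = 41 \frac{3}{-8} + 0 = 41 \cdot 3 \left(- \frac{1}{8}\right) + 0 = 41 \left(- \frac{3}{8}\right) + 0 = - \frac{123}{8} + 0 = - \frac{123}{8}$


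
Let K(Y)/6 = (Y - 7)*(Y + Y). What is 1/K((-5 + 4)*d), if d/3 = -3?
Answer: 1/216 ≈ 0.0046296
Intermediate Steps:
d = -9 (d = 3*(-3) = -9)
K(Y) = 12*Y*(-7 + Y) (K(Y) = 6*((Y - 7)*(Y + Y)) = 6*((-7 + Y)*(2*Y)) = 6*(2*Y*(-7 + Y)) = 12*Y*(-7 + Y))
1/K((-5 + 4)*d) = 1/(12*((-5 + 4)*(-9))*(-7 + (-5 + 4)*(-9))) = 1/(12*(-1*(-9))*(-7 - 1*(-9))) = 1/(12*9*(-7 + 9)) = 1/(12*9*2) = 1/216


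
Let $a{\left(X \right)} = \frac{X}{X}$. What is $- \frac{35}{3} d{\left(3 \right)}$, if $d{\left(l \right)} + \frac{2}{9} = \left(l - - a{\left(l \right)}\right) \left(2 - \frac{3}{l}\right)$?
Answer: $- \frac{1190}{27} \approx -44.074$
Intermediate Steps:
$a{\left(X \right)} = 1$
$d{\left(l \right)} = - \frac{2}{9} + \left(1 + l\right) \left(2 - \frac{3}{l}\right)$ ($d{\left(l \right)} = - \frac{2}{9} + \left(l + \left(l - \left(-1 + l\right)\right)\right) \left(2 - \frac{3}{l}\right) = - \frac{2}{9} + \left(l + 1\right) \left(2 - \frac{3}{l}\right) = - \frac{2}{9} + \left(1 + l\right) \left(2 - \frac{3}{l}\right)$)
$- \frac{35}{3} d{\left(3 \right)} = - \frac{35}{3} \left(- \frac{11}{9} - \frac{3}{3} + 2 \cdot 3\right) = - \frac{35}{3} \left(- \frac{11}{9} - 1 + 6\right) = \left(-1\right) \frac{35}{3} \left(- \frac{11}{9} - 1 + 6\right) = \left(- \frac{35}{3}\right) \frac{34}{9} = - \frac{1190}{27}$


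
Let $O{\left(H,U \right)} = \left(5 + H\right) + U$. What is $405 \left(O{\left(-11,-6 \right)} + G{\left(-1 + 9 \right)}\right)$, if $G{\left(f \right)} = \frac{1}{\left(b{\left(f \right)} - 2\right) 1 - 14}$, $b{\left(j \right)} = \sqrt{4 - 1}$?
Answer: $- \frac{1236060}{253} - \frac{405 \sqrt{3}}{253} \approx -4888.4$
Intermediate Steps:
$b{\left(j \right)} = \sqrt{3}$
$O{\left(H,U \right)} = 5 + H + U$
$G{\left(f \right)} = \frac{1}{-16 + \sqrt{3}}$ ($G{\left(f \right)} = \frac{1}{\left(\sqrt{3} - 2\right) 1 - 14} = \frac{1}{\left(-2 + \sqrt{3}\right) 1 - 14} = \frac{1}{\left(-2 + \sqrt{3}\right) - 14} = \frac{1}{-16 + \sqrt{3}}$)
$405 \left(O{\left(-11,-6 \right)} + G{\left(-1 + 9 \right)}\right) = 405 \left(\left(5 - 11 - 6\right) - \left(\frac{16}{253} + \frac{\sqrt{3}}{253}\right)\right) = 405 \left(-12 - \left(\frac{16}{253} + \frac{\sqrt{3}}{253}\right)\right) = 405 \left(- \frac{3052}{253} - \frac{\sqrt{3}}{253}\right) = - \frac{1236060}{253} - \frac{405 \sqrt{3}}{253}$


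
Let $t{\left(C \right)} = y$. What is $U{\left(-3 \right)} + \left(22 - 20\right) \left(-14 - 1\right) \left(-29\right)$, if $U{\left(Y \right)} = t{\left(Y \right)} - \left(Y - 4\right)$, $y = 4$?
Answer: $881$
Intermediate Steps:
$t{\left(C \right)} = 4$
$U{\left(Y \right)} = 8 - Y$ ($U{\left(Y \right)} = 4 - \left(Y - 4\right) = 4 - \left(-4 + Y\right) = 8 - Y$)
$U{\left(-3 \right)} + \left(22 - 20\right) \left(-14 - 1\right) \left(-29\right) = \left(8 - -3\right) + \left(22 - 20\right) \left(-14 - 1\right) \left(-29\right) = \left(8 + 3\right) + 2 \left(-15\right) \left(-29\right) = 11 - -870 = 11 + 870 = 881$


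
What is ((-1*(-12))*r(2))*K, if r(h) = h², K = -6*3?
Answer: -864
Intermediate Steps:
K = -18
((-1*(-12))*r(2))*K = (-1*(-12)*2²)*(-18) = (12*4)*(-18) = 48*(-18) = -864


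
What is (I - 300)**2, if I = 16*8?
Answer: 29584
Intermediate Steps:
I = 128
(I - 300)**2 = (128 - 300)**2 = (-172)**2 = 29584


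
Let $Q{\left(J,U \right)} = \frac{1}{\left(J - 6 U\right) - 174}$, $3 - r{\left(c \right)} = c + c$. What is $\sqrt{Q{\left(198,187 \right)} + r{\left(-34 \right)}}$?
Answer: $\frac{\sqrt{9510754}}{366} \approx 8.4261$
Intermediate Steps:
$r{\left(c \right)} = 3 - 2 c$ ($r{\left(c \right)} = 3 - \left(c + c\right) = 3 - 2 c$)
$Q{\left(J,U \right)} = \frac{1}{-174 + J - 6 U}$
$\sqrt{Q{\left(198,187 \right)} + r{\left(-34 \right)}} = \sqrt{\frac{1}{-174 + 198 - 1122} + \left(3 - -68\right)} = \sqrt{\frac{1}{-174 + 198 - 1122} + \left(3 + 68\right)} = \sqrt{\frac{1}{-1098} + 71} = \sqrt{- \frac{1}{1098} + 71} = \sqrt{\frac{77957}{1098}} = \frac{\sqrt{9510754}}{366}$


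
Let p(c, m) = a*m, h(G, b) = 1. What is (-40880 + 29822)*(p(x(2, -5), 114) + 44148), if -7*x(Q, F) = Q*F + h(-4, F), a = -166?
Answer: -278926992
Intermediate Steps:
x(Q, F) = -1/7 - F*Q/7 (x(Q, F) = -(Q*F + 1)/7 = -(F*Q + 1)/7 = -(1 + F*Q)/7 = -1/7 - F*Q/7)
p(c, m) = -166*m
(-40880 + 29822)*(p(x(2, -5), 114) + 44148) = (-40880 + 29822)*(-166*114 + 44148) = -11058*(-18924 + 44148) = -11058*25224 = -278926992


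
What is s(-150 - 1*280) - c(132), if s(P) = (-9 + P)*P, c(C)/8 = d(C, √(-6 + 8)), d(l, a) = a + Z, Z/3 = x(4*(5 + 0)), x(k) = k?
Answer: 188290 - 8*√2 ≈ 1.8828e+5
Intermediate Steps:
Z = 60 (Z = 3*(4*(5 + 0)) = 3*(4*5) = 3*20 = 60)
d(l, a) = 60 + a (d(l, a) = a + 60 = 60 + a)
c(C) = 480 + 8*√2 (c(C) = 8*(60 + √(-6 + 8)) = 8*(60 + √2) = 480 + 8*√2)
s(P) = P*(-9 + P)
s(-150 - 1*280) - c(132) = (-150 - 1*280)*(-9 + (-150 - 1*280)) - (480 + 8*√2) = (-150 - 280)*(-9 + (-150 - 280)) + (-480 - 8*√2) = -430*(-9 - 430) + (-480 - 8*√2) = -430*(-439) + (-480 - 8*√2) = 188770 + (-480 - 8*√2) = 188290 - 8*√2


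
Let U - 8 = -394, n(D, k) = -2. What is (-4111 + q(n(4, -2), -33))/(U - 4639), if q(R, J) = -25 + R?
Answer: 4138/5025 ≈ 0.82348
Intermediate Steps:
U = -386 (U = 8 - 394 = -386)
(-4111 + q(n(4, -2), -33))/(U - 4639) = (-4111 + (-25 - 2))/(-386 - 4639) = (-4111 - 27)/(-5025) = -4138*(-1/5025) = 4138/5025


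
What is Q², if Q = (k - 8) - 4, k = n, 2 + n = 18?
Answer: 16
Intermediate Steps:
n = 16 (n = -2 + 18 = 16)
k = 16
Q = 4 (Q = (16 - 8) - 4 = 8 - 4 = 4)
Q² = 4² = 16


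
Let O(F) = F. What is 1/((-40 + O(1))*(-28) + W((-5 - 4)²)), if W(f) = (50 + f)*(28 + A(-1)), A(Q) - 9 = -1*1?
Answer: 1/5808 ≈ 0.00017218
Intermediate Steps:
A(Q) = 8 (A(Q) = 9 - 1*1 = 9 - 1 = 8)
W(f) = 1800 + 36*f (W(f) = (50 + f)*(28 + 8) = (50 + f)*36 = 1800 + 36*f)
1/((-40 + O(1))*(-28) + W((-5 - 4)²)) = 1/((-40 + 1)*(-28) + (1800 + 36*(-5 - 4)²)) = 1/(-39*(-28) + (1800 + 36*(-9)²)) = 1/(1092 + (1800 + 36*81)) = 1/(1092 + (1800 + 2916)) = 1/(1092 + 4716) = 1/5808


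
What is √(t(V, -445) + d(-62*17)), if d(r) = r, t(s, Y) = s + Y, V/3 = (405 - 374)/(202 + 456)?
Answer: I*√648951842/658 ≈ 38.715*I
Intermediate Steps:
V = 93/658 (V = 3*((405 - 374)/(202 + 456)) = 3*(31/658) = 93/658 ≈ 0.14134)
t(s, Y) = Y + s
√(t(V, -445) + d(-62*17)) = √((-445 + 93/658) - 62*17) = √(-292717/658 - 1054) = √(-986249/658) = I*√648951842/658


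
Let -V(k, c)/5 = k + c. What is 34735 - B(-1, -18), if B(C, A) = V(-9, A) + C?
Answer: 34601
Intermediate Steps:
V(k, c) = -5*c - 5*k (V(k, c) = -5*(k + c) = -5*(c + k) = -5*c - 5*k)
B(C, A) = 45 + C - 5*A (B(C, A) = (-5*A - 5*(-9)) + C = (-5*A + 45) + C = (45 - 5*A) + C = 45 + C - 5*A)
34735 - B(-1, -18) = 34735 - (45 - 1 - 5*(-18)) = 34735 - (45 - 1 + 90) = 34735 - 1*134 = 34735 - 134 = 34601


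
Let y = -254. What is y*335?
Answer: -85090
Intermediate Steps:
y*335 = -254*335 = -85090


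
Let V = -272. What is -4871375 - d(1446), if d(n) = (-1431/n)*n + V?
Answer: -4869672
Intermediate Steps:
d(n) = -1703 (d(n) = (-1431/n)*n - 272 = -1431 - 272 = -1703)
-4871375 - d(1446) = -4871375 - 1*(-1703) = -4871375 + 1703 = -4869672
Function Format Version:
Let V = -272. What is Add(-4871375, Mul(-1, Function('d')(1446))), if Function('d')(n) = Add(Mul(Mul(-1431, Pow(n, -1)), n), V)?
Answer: -4869672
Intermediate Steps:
Function('d')(n) = -1703 (Function('d')(n) = Add(Mul(Mul(-1431, Pow(n, -1)), n), -272) = Add(-1431, -272) = -1703)
Add(-4871375, Mul(-1, Function('d')(1446))) = Add(-4871375, Mul(-1, -1703)) = Add(-4871375, 1703) = -4869672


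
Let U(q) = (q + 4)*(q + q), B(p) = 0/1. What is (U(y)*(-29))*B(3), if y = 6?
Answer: 0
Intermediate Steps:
B(p) = 0 (B(p) = 0*1 = 0)
U(q) = 2*q*(4 + q) (U(q) = (4 + q)*(2*q) = 2*q*(4 + q))
(U(y)*(-29))*B(3) = ((2*6*(4 + 6))*(-29))*0 = ((2*6*10)*(-29))*0 = (120*(-29))*0 = -3480*0 = 0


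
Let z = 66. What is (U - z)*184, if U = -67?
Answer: -24472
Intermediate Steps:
(U - z)*184 = (-67 - 1*66)*184 = (-67 - 66)*184 = -133*184 = -24472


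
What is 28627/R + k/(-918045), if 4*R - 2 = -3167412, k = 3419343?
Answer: -121506496761/32309165705 ≈ -3.7607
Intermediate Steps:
R = -1583705/2 (R = 1/2 + (1/4)*(-3167412) = 1/2 - 791853 = -1583705/2 ≈ -7.9185e+5)
28627/R + k/(-918045) = 28627/(-1583705/2) + 3419343/(-918045) = 28627*(-2/1583705) + 3419343*(-1/918045) = -57254/1583705 - 379927/102005 = -121506496761/32309165705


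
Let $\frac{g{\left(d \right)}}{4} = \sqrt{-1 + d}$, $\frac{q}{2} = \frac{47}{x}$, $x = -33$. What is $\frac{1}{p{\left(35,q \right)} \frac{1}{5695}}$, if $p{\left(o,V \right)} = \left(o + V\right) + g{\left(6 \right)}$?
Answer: $\frac{199399035}{1038601} - \frac{24807420 \sqrt{5}}{1038601} \approx 138.58$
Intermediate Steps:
$q = - \frac{94}{33}$ ($q = 2 \frac{47}{-33} = 2 \cdot 47 \left(- \frac{1}{33}\right) = 2 \left(- \frac{47}{33}\right) = - \frac{94}{33} \approx -2.8485$)
$g{\left(d \right)} = 4 \sqrt{-1 + d}$
$p{\left(o,V \right)} = V + o + 4 \sqrt{5}$ ($p{\left(o,V \right)} = \left(o + V\right) + 4 \sqrt{-1 + 6} = \left(V + o\right) + 4 \sqrt{5} = V + o + 4 \sqrt{5}$)
$\frac{1}{p{\left(35,q \right)} \frac{1}{5695}} = \frac{1}{\left(- \frac{94}{33} + 35 + 4 \sqrt{5}\right) \frac{1}{5695}} = \frac{1}{\left(\frac{1061}{33} + 4 \sqrt{5}\right) \frac{1}{5695}} = \frac{1}{\frac{1061}{187935} + \frac{4 \sqrt{5}}{5695}}$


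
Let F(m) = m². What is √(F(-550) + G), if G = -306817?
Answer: I*√4317 ≈ 65.704*I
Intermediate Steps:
√(F(-550) + G) = √((-550)² - 306817) = √(302500 - 306817) = √(-4317) = I*√4317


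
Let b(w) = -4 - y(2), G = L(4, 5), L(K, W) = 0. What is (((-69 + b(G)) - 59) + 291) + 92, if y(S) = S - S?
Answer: 251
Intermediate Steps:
G = 0
y(S) = 0
b(w) = -4 (b(w) = -4 - 1*0 = -4 + 0 = -4)
(((-69 + b(G)) - 59) + 291) + 92 = (((-69 - 4) - 59) + 291) + 92 = ((-73 - 59) + 291) + 92 = (-132 + 291) + 92 = 159 + 92 = 251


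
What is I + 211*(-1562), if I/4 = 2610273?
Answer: 10111510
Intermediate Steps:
I = 10441092 (I = 4*2610273 = 10441092)
I + 211*(-1562) = 10441092 + 211*(-1562) = 10441092 - 329582 = 10111510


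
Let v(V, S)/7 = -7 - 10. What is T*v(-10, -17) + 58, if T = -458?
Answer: 54560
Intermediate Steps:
v(V, S) = -119 (v(V, S) = 7*(-7 - 10) = 7*(-17) = -119)
T*v(-10, -17) + 58 = -458*(-119) + 58 = 54502 + 58 = 54560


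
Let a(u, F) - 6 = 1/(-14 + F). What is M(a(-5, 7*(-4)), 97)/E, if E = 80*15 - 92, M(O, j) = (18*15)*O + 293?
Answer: 6673/3878 ≈ 1.7207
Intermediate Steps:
a(u, F) = 6 + 1/(-14 + F)
M(O, j) = 293 + 270*O (M(O, j) = 270*O + 293 = 293 + 270*O)
E = 1108 (E = 1200 - 92 = 1108)
M(a(-5, 7*(-4)), 97)/E = (293 + 270*((-83 + 6*(7*(-4)))/(-14 + 7*(-4))))/1108 = (293 + 270*((-83 + 6*(-28))/(-14 - 28)))*(1/1108) = (293 + 270*((-83 - 168)/(-42)))*(1/1108) = (293 + 270*(-1/42*(-251)))*(1/1108) = (293 + 270*(251/42))*(1/1108) = (293 + 11295/7)*(1/1108) = (13346/7)*(1/1108) = 6673/3878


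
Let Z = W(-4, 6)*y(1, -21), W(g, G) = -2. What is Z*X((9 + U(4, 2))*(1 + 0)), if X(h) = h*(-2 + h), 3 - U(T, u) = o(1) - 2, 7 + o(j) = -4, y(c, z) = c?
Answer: -1150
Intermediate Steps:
o(j) = -11 (o(j) = -7 - 4 = -11)
U(T, u) = 16 (U(T, u) = 3 - (-11 - 2) = 3 - 1*(-13) = 3 + 13 = 16)
Z = -2 (Z = -2*1 = -2)
Z*X((9 + U(4, 2))*(1 + 0)) = -2*(9 + 16)*(1 + 0)*(-2 + (9 + 16)*(1 + 0)) = -2*25*1*(-2 + 25*1) = -50*(-2 + 25) = -50*23 = -2*575 = -1150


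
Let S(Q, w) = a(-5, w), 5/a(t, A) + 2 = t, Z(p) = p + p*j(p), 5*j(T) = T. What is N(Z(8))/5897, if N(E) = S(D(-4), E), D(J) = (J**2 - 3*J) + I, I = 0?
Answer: -5/41279 ≈ -0.00012113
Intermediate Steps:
j(T) = T/5
D(J) = J**2 - 3*J (D(J) = (J**2 - 3*J) + 0 = J**2 - 3*J)
Z(p) = p + p**2/5 (Z(p) = p + p*(p/5) = p + p**2/5)
a(t, A) = 5/(-2 + t)
S(Q, w) = -5/7 (S(Q, w) = 5/(-2 - 5) = 5/(-7) = 5*(-1/7) = -5/7)
N(E) = -5/7
N(Z(8))/5897 = -5/7/5897 = -5/7*1/5897 = -5/41279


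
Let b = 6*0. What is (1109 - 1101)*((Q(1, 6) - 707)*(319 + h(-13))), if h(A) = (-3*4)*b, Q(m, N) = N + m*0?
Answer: -1788952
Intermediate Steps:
b = 0
Q(m, N) = N (Q(m, N) = N + 0 = N)
h(A) = 0 (h(A) = -3*4*0 = -12*0 = 0)
(1109 - 1101)*((Q(1, 6) - 707)*(319 + h(-13))) = (1109 - 1101)*((6 - 707)*(319 + 0)) = 8*(-701*319) = 8*(-223619) = -1788952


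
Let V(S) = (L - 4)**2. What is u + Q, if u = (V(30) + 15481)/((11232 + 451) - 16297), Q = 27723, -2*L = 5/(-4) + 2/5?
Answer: 204637485151/7382400 ≈ 27720.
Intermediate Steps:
L = 17/40 (L = -(5/(-4) + 2/5)/2 = -(5*(-1/4) + 2*(1/5))/2 = -(-5/4 + 2/5)/2 = -1/2*(-17/20) = 17/40 ≈ 0.42500)
V(S) = 20449/1600 (V(S) = (17/40 - 4)**2 = (-143/40)**2 = 20449/1600)
u = -24790049/7382400 (u = (20449/1600 + 15481)/((11232 + 451) - 16297) = 24790049/(1600*(11683 - 16297)) = (24790049/1600)/(-4614) = (24790049/1600)*(-1/4614) = -24790049/7382400 ≈ -3.3580)
u + Q = -24790049/7382400 + 27723 = 204637485151/7382400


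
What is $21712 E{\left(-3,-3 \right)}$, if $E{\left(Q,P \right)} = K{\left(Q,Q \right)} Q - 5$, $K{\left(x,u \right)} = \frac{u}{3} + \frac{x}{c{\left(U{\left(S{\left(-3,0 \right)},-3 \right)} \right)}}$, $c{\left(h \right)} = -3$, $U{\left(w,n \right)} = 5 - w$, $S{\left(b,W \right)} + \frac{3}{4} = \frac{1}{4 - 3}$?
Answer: $-108560$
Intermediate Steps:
$S{\left(b,W \right)} = \frac{1}{4}$ ($S{\left(b,W \right)} = - \frac{3}{4} + \frac{1}{4 - 3} = - \frac{3}{4} + 1^{-1} = - \frac{3}{4} + 1 = \frac{1}{4}$)
$K{\left(x,u \right)} = - \frac{x}{3} + \frac{u}{3}$ ($K{\left(x,u \right)} = \frac{u}{3} + \frac{x}{-3} = u \frac{1}{3} + x \left(- \frac{1}{3}\right) = \frac{u}{3} - \frac{x}{3} = - \frac{x}{3} + \frac{u}{3}$)
$E{\left(Q,P \right)} = -5$ ($E{\left(Q,P \right)} = \left(- \frac{Q}{3} + \frac{Q}{3}\right) Q - 5 = 0 Q - 5 = 0 - 5 = -5$)
$21712 E{\left(-3,-3 \right)} = 21712 \left(-5\right) = -108560$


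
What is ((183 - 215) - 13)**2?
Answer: 2025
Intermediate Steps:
((183 - 215) - 13)**2 = (-32 - 13)**2 = (-45)**2 = 2025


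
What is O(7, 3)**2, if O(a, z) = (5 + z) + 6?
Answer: 196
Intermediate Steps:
O(a, z) = 11 + z
O(7, 3)**2 = (11 + 3)**2 = 14**2 = 196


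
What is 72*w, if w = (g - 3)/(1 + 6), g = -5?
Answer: -576/7 ≈ -82.286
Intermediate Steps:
w = -8/7 (w = (-5 - 3)/(1 + 6) = -8/7 ≈ -1.1429)
72*w = 72*(-8/7) = -576/7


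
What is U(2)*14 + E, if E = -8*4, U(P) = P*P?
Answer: 24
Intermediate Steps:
U(P) = P**2
E = -32
U(2)*14 + E = 2**2*14 - 32 = 4*14 - 32 = 56 - 32 = 24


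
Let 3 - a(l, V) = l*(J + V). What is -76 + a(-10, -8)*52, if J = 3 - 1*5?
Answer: -5120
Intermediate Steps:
J = -2 (J = 3 - 5 = -2)
a(l, V) = 3 - l*(-2 + V)
-76 + a(-10, -8)*52 = -76 + (3 + 2*(-10) - 1*(-8)*(-10))*52 = -76 + (3 - 20 - 80)*52 = -76 - 97*52 = -76 - 5044 = -5120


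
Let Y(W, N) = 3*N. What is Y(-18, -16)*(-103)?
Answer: 4944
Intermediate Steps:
Y(-18, -16)*(-103) = (3*(-16))*(-103) = -48*(-103) = 4944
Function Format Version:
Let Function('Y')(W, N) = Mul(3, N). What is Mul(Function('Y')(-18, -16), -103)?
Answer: 4944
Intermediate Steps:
Mul(Function('Y')(-18, -16), -103) = Mul(Mul(3, -16), -103) = Mul(-48, -103) = 4944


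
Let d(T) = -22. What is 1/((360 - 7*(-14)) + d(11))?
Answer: 1/436 ≈ 0.0022936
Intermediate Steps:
1/((360 - 7*(-14)) + d(11)) = 1/((360 - 7*(-14)) - 22) = 1/((360 - 1*(-98)) - 22) = 1/((360 + 98) - 22) = 1/(458 - 22) = 1/436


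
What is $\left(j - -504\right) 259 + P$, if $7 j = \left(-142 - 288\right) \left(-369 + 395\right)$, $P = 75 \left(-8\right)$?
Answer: $-283724$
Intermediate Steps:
$P = -600$
$j = - \frac{11180}{7}$ ($j = \frac{\left(-142 - 288\right) \left(-369 + 395\right)}{7} = \frac{\left(-430\right) 26}{7} = \frac{1}{7} \left(-11180\right) = - \frac{11180}{7} \approx -1597.1$)
$\left(j - -504\right) 259 + P = \left(- \frac{11180}{7} - -504\right) 259 - 600 = \left(- \frac{11180}{7} + 504\right) 259 - 600 = \left(- \frac{7652}{7}\right) 259 - 600 = -283124 - 600 = -283724$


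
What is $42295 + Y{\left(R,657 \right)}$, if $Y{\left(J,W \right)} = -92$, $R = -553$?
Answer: $42203$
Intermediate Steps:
$42295 + Y{\left(R,657 \right)} = 42295 - 92 = 42203$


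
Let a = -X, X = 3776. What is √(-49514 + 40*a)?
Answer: I*√200554 ≈ 447.83*I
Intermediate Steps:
a = -3776 (a = -1*3776 = -3776)
√(-49514 + 40*a) = √(-49514 + 40*(-3776)) = √(-49514 - 151040) = √(-200554) = I*√200554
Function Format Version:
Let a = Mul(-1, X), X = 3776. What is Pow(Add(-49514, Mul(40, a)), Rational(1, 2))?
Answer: Mul(I, Pow(200554, Rational(1, 2))) ≈ Mul(447.83, I)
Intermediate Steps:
a = -3776 (a = Mul(-1, 3776) = -3776)
Pow(Add(-49514, Mul(40, a)), Rational(1, 2)) = Pow(Add(-49514, Mul(40, -3776)), Rational(1, 2)) = Pow(Add(-49514, -151040), Rational(1, 2)) = Pow(-200554, Rational(1, 2)) = Mul(I, Pow(200554, Rational(1, 2)))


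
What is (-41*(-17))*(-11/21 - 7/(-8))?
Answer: 41123/168 ≈ 244.78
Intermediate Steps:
(-41*(-17))*(-11/21 - 7/(-8)) = 697*(-11*1/21 - 7*(-⅛)) = 697*(-11/21 + 7/8) = 697*(59/168) = 41123/168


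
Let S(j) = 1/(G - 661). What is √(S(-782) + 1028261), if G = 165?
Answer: √15810541105/124 ≈ 1014.0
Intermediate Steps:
S(j) = -1/496 (S(j) = 1/(165 - 661) = 1/(-496) = -1/496)
√(S(-782) + 1028261) = √(-1/496 + 1028261) = √(510017455/496) = √15810541105/124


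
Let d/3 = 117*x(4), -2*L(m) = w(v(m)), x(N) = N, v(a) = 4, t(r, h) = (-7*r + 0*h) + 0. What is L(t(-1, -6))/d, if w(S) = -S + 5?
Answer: -1/2808 ≈ -0.00035613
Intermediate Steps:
t(r, h) = -7*r (t(r, h) = (-7*r + 0) + 0 = -7*r + 0 = -7*r)
w(S) = 5 - S
L(m) = -½ (L(m) = -(5 - 1*4)/2 = -(5 - 4)/2 = -½*1 = -½)
d = 1404 (d = 3*(117*4) = 3*468 = 1404)
L(t(-1, -6))/d = -½/1404 = -½*1/1404 = -1/2808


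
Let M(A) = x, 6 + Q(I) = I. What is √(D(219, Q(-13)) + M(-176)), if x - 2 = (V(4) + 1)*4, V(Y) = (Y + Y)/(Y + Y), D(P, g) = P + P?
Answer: 8*√7 ≈ 21.166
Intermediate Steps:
Q(I) = -6 + I
D(P, g) = 2*P
V(Y) = 1 (V(Y) = (2*Y)/((2*Y)) = (2*Y)*(1/(2*Y)) = 1)
x = 10 (x = 2 + (1 + 1)*4 = 2 + 2*4 = 2 + 8 = 10)
M(A) = 10
√(D(219, Q(-13)) + M(-176)) = √(2*219 + 10) = √(438 + 10) = √448 = 8*√7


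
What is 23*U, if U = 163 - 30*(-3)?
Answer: 5819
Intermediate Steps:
U = 253 (U = 163 + 90 = 253)
23*U = 23*253 = 5819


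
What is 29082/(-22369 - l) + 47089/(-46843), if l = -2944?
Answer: -20513441/8197525 ≈ -2.5024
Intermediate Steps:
29082/(-22369 - l) + 47089/(-46843) = 29082/(-22369 - 1*(-2944)) + 47089/(-46843) = 29082/(-22369 + 2944) + 47089*(-1/46843) = 29082/(-19425) - 47089/46843 = 29082*(-1/19425) - 47089/46843 = -262/175 - 47089/46843 = -20513441/8197525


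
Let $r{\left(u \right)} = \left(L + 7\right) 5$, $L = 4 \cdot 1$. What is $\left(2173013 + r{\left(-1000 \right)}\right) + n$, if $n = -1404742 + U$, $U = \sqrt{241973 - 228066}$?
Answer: $768326 + \sqrt{13907} \approx 7.6844 \cdot 10^{5}$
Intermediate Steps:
$L = 4$
$U = \sqrt{13907} \approx 117.93$
$r{\left(u \right)} = 55$ ($r{\left(u \right)} = \left(4 + 7\right) 5 = 11 \cdot 5 = 55$)
$n = -1404742 + \sqrt{13907} \approx -1.4046 \cdot 10^{6}$
$\left(2173013 + r{\left(-1000 \right)}\right) + n = \left(2173013 + 55\right) - \left(1404742 - \sqrt{13907}\right) = 2173068 - \left(1404742 - \sqrt{13907}\right) = 768326 + \sqrt{13907}$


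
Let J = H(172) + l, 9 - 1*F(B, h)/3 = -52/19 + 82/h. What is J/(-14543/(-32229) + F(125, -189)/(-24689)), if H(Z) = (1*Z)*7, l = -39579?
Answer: -4061162427501375/47597425286 ≈ -85323.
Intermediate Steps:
F(B, h) = 669/19 - 246/h (F(B, h) = 27 - 3*(-52/19 + 82/h) = 27 + (156/19 - 246/h) = 669/19 - 246/h)
H(Z) = 7*Z (H(Z) = Z*7 = 7*Z)
J = -38375 (J = 7*172 - 39579 = 1204 - 39579 = -38375)
J/(-14543/(-32229) + F(125, -189)/(-24689)) = -38375/(-14543/(-32229) + (669/19 - 246/(-189))/(-24689)) = -38375/(-14543*(-1/32229) + (669/19 - 246*(-1/189))*(-1/24689)) = -38375/(14543/32229 + (669/19 + 82/63)*(-1/24689)) = -38375/(14543/32229 + (43705/1197)*(-1/24689)) = -38375/(14543/32229 - 43705/29552733) = -38375/47597425286/105828336873 = -38375*105828336873/47597425286 = -4061162427501375/47597425286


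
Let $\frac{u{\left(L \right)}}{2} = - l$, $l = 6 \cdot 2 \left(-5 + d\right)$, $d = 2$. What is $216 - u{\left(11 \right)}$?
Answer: $144$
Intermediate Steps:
$l = -36$ ($l = 6 \cdot 2 \left(-5 + 2\right) = 12 \left(-3\right) = -36$)
$u{\left(L \right)} = 72$ ($u{\left(L \right)} = 2 \left(\left(-1\right) \left(-36\right)\right) = 2 \cdot 36 = 72$)
$216 - u{\left(11 \right)} = 216 - 72 = 144$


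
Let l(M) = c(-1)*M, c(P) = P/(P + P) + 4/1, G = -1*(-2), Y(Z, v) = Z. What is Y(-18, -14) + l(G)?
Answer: -9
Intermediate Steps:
G = 2
c(P) = 9/2 (c(P) = P/((2*P)) + 4*1 = P*(1/(2*P)) + 4 = ½ + 4 = 9/2)
l(M) = 9*M/2
Y(-18, -14) + l(G) = -18 + (9/2)*2 = -18 + 9 = -9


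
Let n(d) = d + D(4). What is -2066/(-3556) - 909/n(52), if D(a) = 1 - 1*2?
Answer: -521173/30226 ≈ -17.243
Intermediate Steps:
D(a) = -1 (D(a) = 1 - 2 = -1)
n(d) = -1 + d (n(d) = d - 1 = -1 + d)
-2066/(-3556) - 909/n(52) = -2066/(-3556) - 909/(-1 + 52) = -2066*(-1/3556) - 909/51 = 1033/1778 - 909*1/51 = 1033/1778 - 303/17 = -521173/30226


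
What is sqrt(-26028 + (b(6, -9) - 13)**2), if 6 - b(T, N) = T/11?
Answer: I*sqrt(3142499)/11 ≈ 161.16*I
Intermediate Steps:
b(T, N) = 6 - T/11
sqrt(-26028 + (b(6, -9) - 13)**2) = sqrt(-26028 + ((6 - 1/11*6) - 13)**2) = sqrt(-26028 + ((6 - 6/11) - 13)**2) = sqrt(-26028 + (60/11 - 13)**2) = sqrt(-26028 + (-83/11)**2) = sqrt(-26028 + 6889/121) = sqrt(-3142499/121) = I*sqrt(3142499)/11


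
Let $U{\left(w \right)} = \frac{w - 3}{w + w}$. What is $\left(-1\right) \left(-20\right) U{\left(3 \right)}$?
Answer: $0$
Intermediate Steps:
$U{\left(w \right)} = \frac{-3 + w}{2 w}$
$\left(-1\right) \left(-20\right) U{\left(3 \right)} = \left(-1\right) \left(-20\right) \frac{-3 + 3}{2 \cdot 3} = 20 \cdot \frac{1}{2} \cdot \frac{1}{3} \cdot 0 = 20 \cdot 0 = 0$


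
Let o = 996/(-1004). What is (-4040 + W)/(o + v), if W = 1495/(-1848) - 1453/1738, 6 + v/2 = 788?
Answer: -148102007087/57274851480 ≈ -2.5858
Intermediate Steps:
v = 1564 (v = -12 + 2*788 = -12 + 1576 = 1564)
W = -240157/145992 (W = 1495*(-1/1848) - 1453*1/1738 = -1495/1848 - 1453/1738 = -240157/145992 ≈ -1.6450)
o = -249/251 (o = 996*(-1/1004) = -249/251 ≈ -0.99203)
(-4040 + W)/(o + v) = (-4040 - 240157/145992)/(-249/251 + 1564) = -590047837/(145992*392315/251) = -590047837/145992*251/392315 = -148102007087/57274851480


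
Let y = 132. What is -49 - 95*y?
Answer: -12589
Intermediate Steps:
-49 - 95*y = -49 - 95*132 = -49 - 12540 = -12589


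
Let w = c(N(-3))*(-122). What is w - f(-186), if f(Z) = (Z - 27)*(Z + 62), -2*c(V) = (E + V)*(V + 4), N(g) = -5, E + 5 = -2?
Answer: -25680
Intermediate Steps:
E = -7 (E = -5 - 2 = -7)
c(V) = -(-7 + V)*(4 + V)/2 (c(V) = -(-7 + V)*(V + 4)/2 = -(-7 + V)*(4 + V)/2)
f(Z) = (-27 + Z)*(62 + Z)
w = 732 (w = (14 - ½*(-5)² + (3/2)*(-5))*(-122) = (14 - ½*25 - 15/2)*(-122) = (14 - 25/2 - 15/2)*(-122) = -6*(-122) = 732)
w - f(-186) = 732 - (-1674 + (-186)² + 35*(-186)) = 732 - (-1674 + 34596 - 6510) = 732 - 1*26412 = 732 - 26412 = -25680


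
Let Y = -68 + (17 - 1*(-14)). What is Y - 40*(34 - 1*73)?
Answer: 1523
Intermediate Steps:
Y = -37 (Y = -68 + (17 + 14) = -68 + 31 = -37)
Y - 40*(34 - 1*73) = -37 - 40*(34 - 1*73) = -37 - 40*(34 - 73) = -37 - 40*(-39) = -37 + 1560 = 1523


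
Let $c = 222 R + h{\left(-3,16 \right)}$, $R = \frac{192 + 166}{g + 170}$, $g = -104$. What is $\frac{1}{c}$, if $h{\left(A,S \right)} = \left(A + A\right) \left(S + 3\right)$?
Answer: $\frac{11}{11992} \approx 0.00091728$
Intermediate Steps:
$R = \frac{179}{33}$ ($R = \frac{192 + 166}{-104 + 170} = \frac{358}{66} = 358 \cdot \frac{1}{66} = \frac{179}{33} \approx 5.4242$)
$h{\left(A,S \right)} = 2 A \left(3 + S\right)$
$c = \frac{11992}{11}$ ($c = 222 \cdot \frac{179}{33} + 2 \left(-3\right) \left(3 + 16\right) = \frac{13246}{11} + 2 \left(-3\right) 19 = \frac{13246}{11} - 114 = \frac{11992}{11} \approx 1090.2$)
$\frac{1}{c} = \frac{1}{\frac{11992}{11}} = \frac{11}{11992}$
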